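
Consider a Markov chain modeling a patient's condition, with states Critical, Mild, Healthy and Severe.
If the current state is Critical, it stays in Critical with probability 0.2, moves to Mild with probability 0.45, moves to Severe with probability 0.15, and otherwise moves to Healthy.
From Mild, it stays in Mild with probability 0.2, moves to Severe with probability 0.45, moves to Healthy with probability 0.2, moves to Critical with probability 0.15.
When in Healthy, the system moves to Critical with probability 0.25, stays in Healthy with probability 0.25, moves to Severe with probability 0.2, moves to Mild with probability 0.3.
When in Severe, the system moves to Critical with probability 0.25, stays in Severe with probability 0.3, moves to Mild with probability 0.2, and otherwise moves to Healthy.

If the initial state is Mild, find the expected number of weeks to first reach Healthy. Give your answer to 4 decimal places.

Let t(s) be the expected number of weeks to first reach Healthy from state s, with t(Healthy) = 0. Conditioning on the first week:
t(Critical) = 1 + 0.2·t(Critical) + 0.45·t(Mild) + 0.15·t(Severe)
t(Mild) = 1 + 0.15·t(Critical) + 0.2·t(Mild) + 0.45·t(Severe)
t(Severe) = 1 + 0.25·t(Critical) + 0.2·t(Mild) + 0.3·t(Severe)
Solving: t(Critical) = 4.6691, t(Mild) = 4.6075, t(Severe) = 4.4125.
Expected weeks from Mild to Healthy: 4.6075.

4.6075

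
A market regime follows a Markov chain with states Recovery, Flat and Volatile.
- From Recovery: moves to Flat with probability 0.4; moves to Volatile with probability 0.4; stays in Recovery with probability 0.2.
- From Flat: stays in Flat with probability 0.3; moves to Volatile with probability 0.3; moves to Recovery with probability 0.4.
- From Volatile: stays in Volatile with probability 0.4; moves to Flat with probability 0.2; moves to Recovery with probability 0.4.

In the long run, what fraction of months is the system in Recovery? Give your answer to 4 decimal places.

0.3333

Let the stationary distribution be π with π = πP and π_1 + π_2 + π_3 = 1.
π_1 = 0.2·π_1 + 0.4·π_2 + 0.4·π_3
π_2 = 0.4·π_1 + 0.3·π_2 + 0.2·π_3
Solving with the normalization constraint gives π = (0.3333, 0.2963, 0.3704).
So the stationary probability of Recovery is 0.3333.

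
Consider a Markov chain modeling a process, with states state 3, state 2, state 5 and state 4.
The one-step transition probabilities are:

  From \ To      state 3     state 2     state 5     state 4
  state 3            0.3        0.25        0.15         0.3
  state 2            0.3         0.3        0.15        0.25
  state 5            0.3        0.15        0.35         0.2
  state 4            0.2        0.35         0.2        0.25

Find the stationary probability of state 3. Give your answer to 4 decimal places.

Let the stationary distribution be π with π = πP and π_1 + π_2 + π_3 + π_4 = 1.
π_1 = 0.3·π_1 + 0.3·π_2 + 0.3·π_3 + 0.2·π_4
π_2 = 0.25·π_1 + 0.3·π_2 + 0.15·π_3 + 0.35·π_4
π_3 = 0.15·π_1 + 0.15·π_2 + 0.35·π_3 + 0.2·π_4
Solving with the normalization constraint gives π = (0.2746, 0.2684, 0.2033, 0.2536).
So the stationary probability of state 3 is 0.2746.

0.2746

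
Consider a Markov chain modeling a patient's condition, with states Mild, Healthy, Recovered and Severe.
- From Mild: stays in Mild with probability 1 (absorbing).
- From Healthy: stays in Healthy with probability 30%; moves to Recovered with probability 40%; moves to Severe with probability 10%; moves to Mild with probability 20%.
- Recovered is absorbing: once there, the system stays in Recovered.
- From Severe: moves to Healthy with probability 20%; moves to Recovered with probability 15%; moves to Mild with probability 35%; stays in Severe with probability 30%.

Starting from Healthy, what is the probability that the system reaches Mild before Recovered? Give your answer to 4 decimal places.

0.3723

Let h(s) be the probability of absorption at Mild starting from transient state s. Then h(Mild) = 1 and h(Recovered) = 0. By first-step analysis:
h(Healthy) = 0.2·1 + 0.3·h(Healthy) + 0.4·0 + 0.1·h(Severe)
h(Severe) = 0.35·1 + 0.2·h(Healthy) + 0.15·0 + 0.3·h(Severe)
Solving: h(Healthy) = 0.3723, h(Severe) = 0.6064.
Starting from Healthy, the probability is 0.3723.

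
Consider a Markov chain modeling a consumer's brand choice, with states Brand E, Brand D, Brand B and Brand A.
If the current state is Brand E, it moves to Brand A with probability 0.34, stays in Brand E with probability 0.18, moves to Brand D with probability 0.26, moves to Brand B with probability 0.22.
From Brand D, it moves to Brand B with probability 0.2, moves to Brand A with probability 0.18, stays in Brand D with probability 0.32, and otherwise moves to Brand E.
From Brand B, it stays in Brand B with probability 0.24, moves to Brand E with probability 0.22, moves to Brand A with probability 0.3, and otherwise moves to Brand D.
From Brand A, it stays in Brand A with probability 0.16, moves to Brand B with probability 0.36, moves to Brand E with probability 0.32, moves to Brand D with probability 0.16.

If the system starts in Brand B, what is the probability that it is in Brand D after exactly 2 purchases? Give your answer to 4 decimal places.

Propagate the distribution vector 2 purchases from Brand B.
After 0 purchases: (0.0000, 0.0000, 1.0000, 0.0000)
After 1 purchase: (0.2200, 0.2400, 0.2400, 0.3000)
After 2 purchases: (0.2604, 0.2396, 0.2620, 0.2380)
P(in Brand D after 2 purchases) = 0.2396

0.2396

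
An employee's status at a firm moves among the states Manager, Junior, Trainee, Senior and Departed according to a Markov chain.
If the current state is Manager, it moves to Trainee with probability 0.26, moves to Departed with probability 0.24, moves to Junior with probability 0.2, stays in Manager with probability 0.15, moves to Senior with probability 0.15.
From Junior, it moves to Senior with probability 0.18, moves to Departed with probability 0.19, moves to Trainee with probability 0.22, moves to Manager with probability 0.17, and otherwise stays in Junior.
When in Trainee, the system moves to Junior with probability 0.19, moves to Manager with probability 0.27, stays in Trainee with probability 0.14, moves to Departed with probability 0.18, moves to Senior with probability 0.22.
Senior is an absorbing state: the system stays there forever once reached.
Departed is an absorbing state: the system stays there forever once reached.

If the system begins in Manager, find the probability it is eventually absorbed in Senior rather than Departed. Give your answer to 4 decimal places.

0.4429

Let h(s) be the probability of absorption at Senior starting from transient state s. Then h(Senior) = 1 and h(Departed) = 0. By first-step analysis:
h(Manager) = 0.15·h(Manager) + 0.2·h(Junior) + 0.26·h(Trainee) + 0.15·1 + 0.24·0
h(Junior) = 0.17·h(Manager) + 0.24·h(Junior) + 0.22·h(Trainee) + 0.18·1 + 0.19·0
h(Trainee) = 0.27·h(Manager) + 0.19·h(Junior) + 0.14·h(Trainee) + 0.22·1 + 0.18·0
Solving: h(Manager) = 0.4429, h(Junior) = 0.4810, h(Trainee) = 0.5011.
Starting from Manager, the probability is 0.4429.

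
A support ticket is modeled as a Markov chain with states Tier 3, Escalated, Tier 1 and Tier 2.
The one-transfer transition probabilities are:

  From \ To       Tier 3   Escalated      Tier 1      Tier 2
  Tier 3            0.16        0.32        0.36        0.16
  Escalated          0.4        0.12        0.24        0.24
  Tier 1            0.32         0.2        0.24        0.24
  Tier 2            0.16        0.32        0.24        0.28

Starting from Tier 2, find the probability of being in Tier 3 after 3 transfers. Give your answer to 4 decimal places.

Propagate the distribution vector 3 transfers from Tier 2.
After 0 transfers: (0.0000, 0.0000, 0.0000, 1.0000)
After 1 transfer: (0.1600, 0.3200, 0.2400, 0.2800)
After 2 transfers: (0.2752, 0.2272, 0.2592, 0.2384)
After 3 transfers: (0.2560, 0.2435, 0.2730, 0.2275)
P(in Tier 3 after 3 transfers) = 0.2560

0.2560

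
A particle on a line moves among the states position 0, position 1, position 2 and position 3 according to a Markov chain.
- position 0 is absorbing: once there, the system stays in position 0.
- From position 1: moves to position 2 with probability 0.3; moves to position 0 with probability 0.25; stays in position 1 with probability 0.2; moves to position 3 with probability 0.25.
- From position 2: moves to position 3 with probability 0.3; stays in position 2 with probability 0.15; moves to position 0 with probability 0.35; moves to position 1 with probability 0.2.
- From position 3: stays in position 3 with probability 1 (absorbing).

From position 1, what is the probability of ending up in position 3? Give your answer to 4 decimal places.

Let h(s) be the probability of absorption at position 3 starting from transient state s. Then h(position 3) = 1 and h(position 0) = 0. By first-step analysis:
h(position 1) = 0.25·0 + 0.2·h(position 1) + 0.3·h(position 2) + 0.25·1
h(position 2) = 0.35·0 + 0.2·h(position 1) + 0.15·h(position 2) + 0.3·1
Solving: h(position 1) = 0.4879, h(position 2) = 0.4677.
Starting from position 1, the probability is 0.4879.

0.4879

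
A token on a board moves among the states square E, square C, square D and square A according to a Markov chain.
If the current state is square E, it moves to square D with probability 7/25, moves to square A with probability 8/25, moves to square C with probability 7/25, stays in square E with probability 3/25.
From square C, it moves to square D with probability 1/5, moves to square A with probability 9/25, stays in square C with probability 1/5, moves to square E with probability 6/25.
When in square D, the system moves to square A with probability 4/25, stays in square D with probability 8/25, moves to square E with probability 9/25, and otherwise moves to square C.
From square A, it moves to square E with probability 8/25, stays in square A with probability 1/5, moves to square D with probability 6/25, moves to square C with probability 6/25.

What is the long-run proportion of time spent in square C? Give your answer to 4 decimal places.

Let the stationary distribution be π with π = πP and π_1 + π_2 + π_3 + π_4 = 1.
π_1 = 0.12·π_1 + 0.24·π_2 + 0.36·π_3 + 0.32·π_4
π_2 = 0.28·π_1 + 0.2·π_2 + 0.16·π_3 + 0.24·π_4
π_3 = 0.28·π_1 + 0.2·π_2 + 0.32·π_3 + 0.24·π_4
Solving with the normalization constraint gives π = (0.2607, 0.2206, 0.2626, 0.2561).
So the stationary probability of square C is 0.2206.

0.2206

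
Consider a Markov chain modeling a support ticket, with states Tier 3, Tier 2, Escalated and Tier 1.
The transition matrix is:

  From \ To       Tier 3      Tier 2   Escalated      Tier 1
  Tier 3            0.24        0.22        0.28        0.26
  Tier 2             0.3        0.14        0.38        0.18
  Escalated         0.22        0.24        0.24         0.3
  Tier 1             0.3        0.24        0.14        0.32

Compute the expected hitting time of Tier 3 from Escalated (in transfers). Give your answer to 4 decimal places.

3.8490

Let t(s) be the expected number of transfers to first reach Tier 3 from state s, with t(Tier 3) = 0. Conditioning on the first transfer:
t(Tier 2) = 1 + 0.14·t(Tier 2) + 0.38·t(Escalated) + 0.18·t(Tier 1)
t(Escalated) = 1 + 0.24·t(Tier 2) + 0.24·t(Escalated) + 0.3·t(Tier 1)
t(Tier 1) = 1 + 0.24·t(Tier 2) + 0.14·t(Escalated) + 0.32·t(Tier 1)
Solving: t(Tier 2) = 3.6034, t(Escalated) = 3.8490, t(Tier 1) = 3.5348.
Expected transfers from Escalated to Tier 3: 3.8490.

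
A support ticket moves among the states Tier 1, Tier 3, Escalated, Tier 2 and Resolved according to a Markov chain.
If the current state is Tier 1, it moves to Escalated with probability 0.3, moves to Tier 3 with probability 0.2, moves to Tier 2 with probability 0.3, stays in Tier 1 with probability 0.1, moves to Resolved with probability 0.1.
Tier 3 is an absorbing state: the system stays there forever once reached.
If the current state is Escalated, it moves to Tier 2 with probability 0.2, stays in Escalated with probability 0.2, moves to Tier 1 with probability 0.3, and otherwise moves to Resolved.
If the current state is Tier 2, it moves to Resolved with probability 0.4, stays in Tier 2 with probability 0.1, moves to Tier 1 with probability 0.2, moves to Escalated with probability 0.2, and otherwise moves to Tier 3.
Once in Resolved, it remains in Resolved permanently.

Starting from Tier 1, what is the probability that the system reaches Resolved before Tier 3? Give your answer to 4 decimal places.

Let h(s) be the probability of absorption at Resolved starting from transient state s. Then h(Resolved) = 1 and h(Tier 3) = 0. By first-step analysis:
h(Tier 1) = 0.1·h(Tier 1) + 0.2·0 + 0.3·h(Escalated) + 0.3·h(Tier 2) + 0.1·1
h(Escalated) = 0.3·h(Tier 1) + 0.2·h(Escalated) + 0.2·h(Tier 2) + 0.3·1
h(Tier 2) = 0.2·h(Tier 1) + 0.1·0 + 0.2·h(Escalated) + 0.1·h(Tier 2) + 0.4·1
Solving: h(Tier 1) = 0.6336, h(Escalated) = 0.8035, h(Tier 2) = 0.7638.
Starting from Tier 1, the probability is 0.6336.

0.6336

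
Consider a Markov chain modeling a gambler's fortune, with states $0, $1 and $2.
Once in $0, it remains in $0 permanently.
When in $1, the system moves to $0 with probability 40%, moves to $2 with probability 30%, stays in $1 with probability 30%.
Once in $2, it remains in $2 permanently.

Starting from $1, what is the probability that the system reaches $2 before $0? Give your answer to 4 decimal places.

0.4286

Let h(s) be the probability of absorption at $2 starting from transient state s. Then h($2) = 1 and h($0) = 0. By first-step analysis:
h($1) = 0.4·0 + 0.3·h($1) + 0.3·1
Solving: h($1) = 0.4286.
Starting from $1, the probability is 0.4286.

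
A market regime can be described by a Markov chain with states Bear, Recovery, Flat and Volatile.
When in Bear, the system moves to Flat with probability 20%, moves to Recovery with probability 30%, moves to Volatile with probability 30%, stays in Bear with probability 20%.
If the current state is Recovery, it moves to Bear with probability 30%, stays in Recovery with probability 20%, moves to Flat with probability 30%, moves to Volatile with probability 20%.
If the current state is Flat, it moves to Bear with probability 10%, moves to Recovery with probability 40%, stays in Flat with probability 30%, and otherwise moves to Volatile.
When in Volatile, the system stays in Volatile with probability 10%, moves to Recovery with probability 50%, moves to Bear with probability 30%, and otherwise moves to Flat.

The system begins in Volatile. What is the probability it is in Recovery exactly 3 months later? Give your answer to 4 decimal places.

0.3410

Propagate the distribution vector 3 months from Volatile.
After 0 months: (0.0000, 0.0000, 0.0000, 1.0000)
After 1 month: (0.3000, 0.5000, 0.1000, 0.1000)
After 2 months: (0.2500, 0.2800, 0.2500, 0.2200)
After 3 months: (0.2250, 0.3410, 0.2310, 0.2030)
P(in Recovery after 3 months) = 0.3410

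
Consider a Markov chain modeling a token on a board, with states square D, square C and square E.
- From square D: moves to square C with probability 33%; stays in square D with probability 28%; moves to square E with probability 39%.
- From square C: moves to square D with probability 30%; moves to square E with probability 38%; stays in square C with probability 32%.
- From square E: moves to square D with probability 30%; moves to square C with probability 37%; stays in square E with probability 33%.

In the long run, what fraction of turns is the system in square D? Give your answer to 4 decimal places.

Let the stationary distribution be π with π = πP and π_1 + π_2 + π_3 = 1.
π_1 = 0.28·π_1 + 0.3·π_2 + 0.3·π_3
π_2 = 0.33·π_1 + 0.32·π_2 + 0.37·π_3
Solving with the normalization constraint gives π = (0.2941, 0.3412, 0.3647).
So the stationary probability of square D is 0.2941.

0.2941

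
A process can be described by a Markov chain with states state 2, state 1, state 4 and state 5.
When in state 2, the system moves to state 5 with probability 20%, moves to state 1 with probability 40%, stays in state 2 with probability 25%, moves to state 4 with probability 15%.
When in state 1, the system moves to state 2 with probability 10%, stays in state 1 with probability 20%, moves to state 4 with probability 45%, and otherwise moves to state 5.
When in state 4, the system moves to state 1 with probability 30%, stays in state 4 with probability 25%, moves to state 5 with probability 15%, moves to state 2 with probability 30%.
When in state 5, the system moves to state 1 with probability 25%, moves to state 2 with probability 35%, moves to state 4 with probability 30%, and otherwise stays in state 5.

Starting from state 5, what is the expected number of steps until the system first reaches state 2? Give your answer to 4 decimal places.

3.6962

Let t(s) be the expected number of steps to first reach state 2 from state s, with t(state 2) = 0. Conditioning on the first step:
t(state 1) = 1 + 0.2·t(state 1) + 0.45·t(state 4) + 0.25·t(state 5)
t(state 4) = 1 + 0.3·t(state 1) + 0.25·t(state 4) + 0.15·t(state 5)
t(state 5) = 1 + 0.25·t(state 1) + 0.3·t(state 4) + 0.1·t(state 5)
Solving: t(state 1) = 4.6076, t(state 4) = 3.9156, t(state 5) = 3.6962.
Expected steps from state 5 to state 2: 3.6962.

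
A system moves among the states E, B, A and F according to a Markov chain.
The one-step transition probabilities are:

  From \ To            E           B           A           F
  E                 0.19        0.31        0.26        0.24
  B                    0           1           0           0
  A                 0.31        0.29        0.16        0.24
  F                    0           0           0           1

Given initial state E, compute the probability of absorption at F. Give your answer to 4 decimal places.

Let h(s) be the probability of absorption at F starting from transient state s. Then h(F) = 1 and h(B) = 0. By first-step analysis:
h(E) = 0.19·h(E) + 0.31·0 + 0.26·h(A) + 0.24·1
h(A) = 0.31·h(E) + 0.29·0 + 0.16·h(A) + 0.24·1
Solving: h(E) = 0.4401, h(A) = 0.4481.
Starting from E, the probability is 0.4401.

0.4401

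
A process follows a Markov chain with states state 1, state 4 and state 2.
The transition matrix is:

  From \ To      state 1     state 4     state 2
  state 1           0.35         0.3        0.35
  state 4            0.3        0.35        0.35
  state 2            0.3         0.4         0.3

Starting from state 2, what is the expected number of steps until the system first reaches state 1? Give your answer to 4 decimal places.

3.3333

Let t(s) be the expected number of steps to first reach state 1 from state s, with t(state 1) = 0. Conditioning on the first step:
t(state 4) = 1 + 0.35·t(state 4) + 0.35·t(state 2)
t(state 2) = 1 + 0.4·t(state 4) + 0.3·t(state 2)
Solving: t(state 4) = 3.3333, t(state 2) = 3.3333.
Expected steps from state 2 to state 1: 3.3333.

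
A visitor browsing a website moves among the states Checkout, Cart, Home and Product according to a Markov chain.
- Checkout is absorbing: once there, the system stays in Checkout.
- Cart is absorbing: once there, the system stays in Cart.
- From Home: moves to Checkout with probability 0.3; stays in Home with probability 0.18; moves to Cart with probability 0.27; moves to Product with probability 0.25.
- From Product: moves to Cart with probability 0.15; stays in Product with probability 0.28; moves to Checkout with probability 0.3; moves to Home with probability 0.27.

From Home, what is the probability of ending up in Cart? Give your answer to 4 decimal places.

0.4435

Let h(s) be the probability of absorption at Cart starting from transient state s. Then h(Cart) = 1 and h(Checkout) = 0. By first-step analysis:
h(Home) = 0.3·0 + 0.27·1 + 0.18·h(Home) + 0.25·h(Product)
h(Product) = 0.3·0 + 0.15·1 + 0.27·h(Home) + 0.28·h(Product)
Solving: h(Home) = 0.4435, h(Product) = 0.3746.
Starting from Home, the probability is 0.4435.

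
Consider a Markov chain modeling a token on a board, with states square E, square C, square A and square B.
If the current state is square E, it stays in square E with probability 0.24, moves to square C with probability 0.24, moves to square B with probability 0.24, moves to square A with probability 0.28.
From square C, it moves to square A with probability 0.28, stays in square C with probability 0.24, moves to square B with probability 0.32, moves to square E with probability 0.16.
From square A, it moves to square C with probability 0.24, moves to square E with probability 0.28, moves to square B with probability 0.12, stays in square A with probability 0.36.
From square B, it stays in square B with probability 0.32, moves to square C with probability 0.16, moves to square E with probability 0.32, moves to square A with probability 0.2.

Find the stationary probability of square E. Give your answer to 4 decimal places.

0.2531

Let the stationary distribution be π with π = πP and π_1 + π_2 + π_3 + π_4 = 1.
π_1 = 0.24·π_1 + 0.16·π_2 + 0.28·π_3 + 0.32·π_4
π_2 = 0.24·π_1 + 0.24·π_2 + 0.24·π_3 + 0.16·π_4
π_3 = 0.28·π_1 + 0.28·π_2 + 0.36·π_3 + 0.2·π_4
Solving with the normalization constraint gives π = (0.2531, 0.2206, 0.2832, 0.2431).
So the stationary probability of square E is 0.2531.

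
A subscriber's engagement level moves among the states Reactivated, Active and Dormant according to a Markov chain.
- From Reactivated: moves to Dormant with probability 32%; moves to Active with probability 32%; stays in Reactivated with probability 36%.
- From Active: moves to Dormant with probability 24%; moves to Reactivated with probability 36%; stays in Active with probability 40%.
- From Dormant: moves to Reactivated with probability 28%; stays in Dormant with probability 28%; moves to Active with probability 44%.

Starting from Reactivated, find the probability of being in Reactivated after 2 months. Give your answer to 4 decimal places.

Sum over the intermediate state after 1 month:
P = P(Reactivated→Reactivated)·P(Reactivated→Reactivated) + P(Reactivated→Active)·P(Active→Reactivated) + P(Reactivated→Dormant)·P(Dormant→Reactivated)
  = 0.36×0.36 + 0.32×0.36 + 0.32×0.28
  = 0.1296 + 0.1152 + 0.0896 = 0.3344

0.3344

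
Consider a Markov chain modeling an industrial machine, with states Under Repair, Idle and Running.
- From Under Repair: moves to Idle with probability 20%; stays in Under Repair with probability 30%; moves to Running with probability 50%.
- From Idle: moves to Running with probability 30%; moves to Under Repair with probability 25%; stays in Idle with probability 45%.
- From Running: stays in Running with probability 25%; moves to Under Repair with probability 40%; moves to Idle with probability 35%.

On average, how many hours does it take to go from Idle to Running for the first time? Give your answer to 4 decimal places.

Let t(s) be the expected number of hours to first reach Running from state s, with t(Running) = 0. Conditioning on the first hour:
t(Under Repair) = 1 + 0.3·t(Under Repair) + 0.2·t(Idle)
t(Idle) = 1 + 0.25·t(Under Repair) + 0.45·t(Idle)
Solving: t(Under Repair) = 2.2388, t(Idle) = 2.8358.
Expected hours from Idle to Running: 2.8358.

2.8358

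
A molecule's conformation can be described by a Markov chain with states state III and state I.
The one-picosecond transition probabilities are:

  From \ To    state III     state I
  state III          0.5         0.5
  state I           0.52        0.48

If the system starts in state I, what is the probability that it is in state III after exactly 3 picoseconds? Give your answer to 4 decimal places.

0.5098

Propagate the distribution vector 3 picoseconds from state I.
After 0 picoseconds: (0.0000, 1.0000)
After 1 picosecond: (0.5200, 0.4800)
After 2 picoseconds: (0.5096, 0.4904)
After 3 picoseconds: (0.5098, 0.4902)
P(in state III after 3 picoseconds) = 0.5098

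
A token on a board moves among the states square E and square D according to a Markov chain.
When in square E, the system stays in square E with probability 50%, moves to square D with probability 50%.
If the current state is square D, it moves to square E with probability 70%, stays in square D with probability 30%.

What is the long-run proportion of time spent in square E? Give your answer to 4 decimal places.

Let the stationary distribution be π with π = πP and π_1 + π_2 = 1.
π_1 = 0.5·π_1 + 0.7·π_2
Solving with the normalization constraint gives π = (0.5833, 0.4167).
So the stationary probability of square E is 0.5833.

0.5833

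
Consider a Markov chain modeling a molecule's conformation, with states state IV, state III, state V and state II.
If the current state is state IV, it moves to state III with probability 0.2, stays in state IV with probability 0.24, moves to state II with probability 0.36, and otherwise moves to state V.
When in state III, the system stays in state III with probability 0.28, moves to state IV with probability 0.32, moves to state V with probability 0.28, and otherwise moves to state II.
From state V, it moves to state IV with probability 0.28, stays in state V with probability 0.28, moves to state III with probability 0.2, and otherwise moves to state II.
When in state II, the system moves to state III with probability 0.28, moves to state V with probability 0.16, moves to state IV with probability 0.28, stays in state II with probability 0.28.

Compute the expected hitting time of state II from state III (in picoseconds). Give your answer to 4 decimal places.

Let t(s) be the expected number of picoseconds to first reach state II from state s, with t(state II) = 0. Conditioning on the first picosecond:
t(state IV) = 1 + 0.24·t(state IV) + 0.2·t(state III) + 0.2·t(state V)
t(state III) = 1 + 0.32·t(state IV) + 0.28·t(state III) + 0.28·t(state V)
t(state V) = 1 + 0.28·t(state IV) + 0.2·t(state III) + 0.28·t(state V)
Solving: t(state IV) = 3.5782, t(state III) = 4.5522, t(state V) = 4.0449.
Expected picoseconds from state III to state II: 4.5522.

4.5522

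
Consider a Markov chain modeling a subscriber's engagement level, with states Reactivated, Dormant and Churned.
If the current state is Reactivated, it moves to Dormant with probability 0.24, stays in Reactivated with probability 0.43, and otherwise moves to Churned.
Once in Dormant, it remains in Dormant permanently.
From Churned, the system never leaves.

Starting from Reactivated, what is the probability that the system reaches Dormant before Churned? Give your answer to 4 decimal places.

Let h(s) be the probability of absorption at Dormant starting from transient state s. Then h(Dormant) = 1 and h(Churned) = 0. By first-step analysis:
h(Reactivated) = 0.43·h(Reactivated) + 0.24·1 + 0.33·0
Solving: h(Reactivated) = 0.4211.
Starting from Reactivated, the probability is 0.4211.

0.4211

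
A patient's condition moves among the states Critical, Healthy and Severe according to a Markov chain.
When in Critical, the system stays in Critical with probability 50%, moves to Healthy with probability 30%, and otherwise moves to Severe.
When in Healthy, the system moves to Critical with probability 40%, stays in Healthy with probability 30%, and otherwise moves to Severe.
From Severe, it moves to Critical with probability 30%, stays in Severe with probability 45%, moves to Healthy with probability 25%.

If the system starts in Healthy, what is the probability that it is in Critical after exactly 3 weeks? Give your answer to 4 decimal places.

Propagate the distribution vector 3 weeks from Healthy.
After 0 weeks: (0.0000, 1.0000, 0.0000)
After 1 week: (0.4000, 0.3000, 0.3000)
After 2 weeks: (0.4100, 0.2850, 0.3050)
After 3 weeks: (0.4105, 0.2848, 0.3048)
P(in Critical after 3 weeks) = 0.4105

0.4105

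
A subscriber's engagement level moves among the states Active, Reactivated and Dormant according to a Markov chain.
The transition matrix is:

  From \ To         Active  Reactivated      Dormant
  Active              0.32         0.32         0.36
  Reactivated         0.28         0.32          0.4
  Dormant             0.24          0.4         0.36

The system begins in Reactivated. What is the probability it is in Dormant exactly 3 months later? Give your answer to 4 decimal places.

Propagate the distribution vector 3 months from Reactivated.
After 0 months: (0.0000, 1.0000, 0.0000)
After 1 month: (0.2800, 0.3200, 0.4000)
After 2 months: (0.2752, 0.3520, 0.3728)
After 3 months: (0.2761, 0.3498, 0.3741)
P(in Dormant after 3 months) = 0.3741

0.3741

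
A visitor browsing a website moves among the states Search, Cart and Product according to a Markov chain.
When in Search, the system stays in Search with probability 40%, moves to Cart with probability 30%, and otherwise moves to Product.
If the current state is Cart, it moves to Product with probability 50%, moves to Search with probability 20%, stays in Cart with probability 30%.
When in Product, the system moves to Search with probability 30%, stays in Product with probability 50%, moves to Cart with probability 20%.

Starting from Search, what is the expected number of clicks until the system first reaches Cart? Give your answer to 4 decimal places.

3.8095

Let t(s) be the expected number of clicks to first reach Cart from state s, with t(Cart) = 0. Conditioning on the first click:
t(Search) = 1 + 0.4·t(Search) + 0.3·t(Product)
t(Product) = 1 + 0.3·t(Search) + 0.5·t(Product)
Solving: t(Search) = 3.8095, t(Product) = 4.2857.
Expected clicks from Search to Cart: 3.8095.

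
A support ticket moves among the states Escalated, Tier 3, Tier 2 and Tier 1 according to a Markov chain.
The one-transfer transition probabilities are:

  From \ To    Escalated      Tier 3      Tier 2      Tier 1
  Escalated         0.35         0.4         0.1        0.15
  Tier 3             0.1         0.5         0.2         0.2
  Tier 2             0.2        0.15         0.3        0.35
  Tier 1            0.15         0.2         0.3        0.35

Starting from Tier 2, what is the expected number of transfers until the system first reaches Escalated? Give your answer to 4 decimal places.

6.2919

Let t(s) be the expected number of transfers to first reach Escalated from state s, with t(Escalated) = 0. Conditioning on the first transfer:
t(Tier 3) = 1 + 0.5·t(Tier 3) + 0.2·t(Tier 2) + 0.2·t(Tier 1)
t(Tier 2) = 1 + 0.15·t(Tier 3) + 0.3·t(Tier 2) + 0.35·t(Tier 1)
t(Tier 1) = 1 + 0.2·t(Tier 3) + 0.3·t(Tier 2) + 0.35·t(Tier 1)
Solving: t(Tier 3) = 7.1770, t(Tier 2) = 6.2919, t(Tier 1) = 6.6507.
Expected transfers from Tier 2 to Escalated: 6.2919.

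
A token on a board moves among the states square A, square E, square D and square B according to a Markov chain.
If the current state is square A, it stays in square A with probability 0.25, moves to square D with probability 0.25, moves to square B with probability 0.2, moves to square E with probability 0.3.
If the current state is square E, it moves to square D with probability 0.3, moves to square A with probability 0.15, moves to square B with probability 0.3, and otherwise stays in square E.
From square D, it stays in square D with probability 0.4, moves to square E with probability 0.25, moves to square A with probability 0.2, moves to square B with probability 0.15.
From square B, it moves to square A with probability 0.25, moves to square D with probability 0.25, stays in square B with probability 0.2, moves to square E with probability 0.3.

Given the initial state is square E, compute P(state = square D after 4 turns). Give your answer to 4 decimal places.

0.3100

Propagate the distribution vector 4 turns from square E.
After 0 turns: (0.0000, 1.0000, 0.0000, 0.0000)
After 1 turn: (0.1500, 0.2500, 0.3000, 0.3000)
After 2 turns: (0.2100, 0.2725, 0.3075, 0.2100)
After 3 turns: (0.2074, 0.2710, 0.3098, 0.2119)
After 4 turns: (0.2074, 0.2710, 0.3100, 0.2116)
P(in square D after 4 turns) = 0.3100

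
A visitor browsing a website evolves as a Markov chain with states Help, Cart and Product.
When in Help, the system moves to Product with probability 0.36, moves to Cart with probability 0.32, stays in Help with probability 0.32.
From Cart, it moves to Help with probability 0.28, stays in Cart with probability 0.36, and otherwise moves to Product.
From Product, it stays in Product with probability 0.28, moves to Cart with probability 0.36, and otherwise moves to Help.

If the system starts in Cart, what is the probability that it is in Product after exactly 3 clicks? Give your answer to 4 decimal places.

Propagate the distribution vector 3 clicks from Cart.
After 0 clicks: (0.0000, 1.0000, 0.0000)
After 1 click: (0.2800, 0.3600, 0.3600)
After 2 clicks: (0.3200, 0.3488, 0.3312)
After 3 clicks: (0.3193, 0.3472, 0.3335)
P(in Product after 3 clicks) = 0.3335

0.3335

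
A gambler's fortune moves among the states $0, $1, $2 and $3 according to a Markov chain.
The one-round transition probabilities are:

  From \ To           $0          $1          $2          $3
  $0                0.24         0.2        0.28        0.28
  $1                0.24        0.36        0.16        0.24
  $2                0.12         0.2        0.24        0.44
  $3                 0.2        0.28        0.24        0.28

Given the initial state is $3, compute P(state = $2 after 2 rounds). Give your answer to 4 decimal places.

0.2256

Propagate the distribution vector 2 rounds from $3.
After 0 rounds: (0.0000, 0.0000, 0.0000, 1.0000)
After 1 round: (0.2000, 0.2800, 0.2400, 0.2800)
After 2 rounds: (0.2000, 0.2672, 0.2256, 0.3072)
P(in $2 after 2 rounds) = 0.2256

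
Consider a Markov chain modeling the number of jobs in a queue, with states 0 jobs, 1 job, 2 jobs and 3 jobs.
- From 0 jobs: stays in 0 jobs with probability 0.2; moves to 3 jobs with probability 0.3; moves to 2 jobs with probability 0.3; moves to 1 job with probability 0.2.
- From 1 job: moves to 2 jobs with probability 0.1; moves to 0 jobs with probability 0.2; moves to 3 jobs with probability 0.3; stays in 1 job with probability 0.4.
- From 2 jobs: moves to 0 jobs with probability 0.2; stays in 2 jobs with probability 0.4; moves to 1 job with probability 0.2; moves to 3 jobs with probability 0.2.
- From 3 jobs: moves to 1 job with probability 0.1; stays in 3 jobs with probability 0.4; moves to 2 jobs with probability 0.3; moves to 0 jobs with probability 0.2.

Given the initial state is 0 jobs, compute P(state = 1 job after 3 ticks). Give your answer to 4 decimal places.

0.2120

Propagate the distribution vector 3 ticks from 0 jobs.
After 0 ticks: (1.0000, 0.0000, 0.0000, 0.0000)
After 1 tick: (0.2000, 0.2000, 0.3000, 0.3000)
After 2 ticks: (0.2000, 0.2100, 0.2900, 0.3000)
After 3 ticks: (0.2000, 0.2120, 0.2870, 0.3010)
P(in 1 job after 3 ticks) = 0.2120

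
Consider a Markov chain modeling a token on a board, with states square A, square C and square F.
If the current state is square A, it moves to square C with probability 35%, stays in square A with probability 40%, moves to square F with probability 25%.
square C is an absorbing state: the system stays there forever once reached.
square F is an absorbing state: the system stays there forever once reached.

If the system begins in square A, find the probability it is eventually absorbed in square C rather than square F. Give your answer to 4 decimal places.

Let h(s) be the probability of absorption at square C starting from transient state s. Then h(square C) = 1 and h(square F) = 0. By first-step analysis:
h(square A) = 0.4·h(square A) + 0.35·1 + 0.25·0
Solving: h(square A) = 0.5833.
Starting from square A, the probability is 0.5833.

0.5833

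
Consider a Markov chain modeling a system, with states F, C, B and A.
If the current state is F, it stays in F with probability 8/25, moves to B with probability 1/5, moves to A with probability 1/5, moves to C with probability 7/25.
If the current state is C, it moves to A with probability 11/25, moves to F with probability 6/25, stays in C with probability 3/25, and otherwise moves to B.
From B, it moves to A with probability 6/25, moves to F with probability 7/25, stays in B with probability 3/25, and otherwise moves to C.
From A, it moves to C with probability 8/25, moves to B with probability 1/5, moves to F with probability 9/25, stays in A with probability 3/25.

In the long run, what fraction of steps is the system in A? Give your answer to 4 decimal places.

Let the stationary distribution be π with π = πP and π_1 + π_2 + π_3 + π_4 = 1.
π_1 = 0.32·π_1 + 0.24·π_2 + 0.28·π_3 + 0.36·π_4
π_2 = 0.28·π_1 + 0.12·π_2 + 0.36·π_3 + 0.32·π_4
π_3 = 0.2·π_1 + 0.2·π_2 + 0.12·π_3 + 0.2·π_4
Solving with the normalization constraint gives π = (0.3016, 0.2628, 0.1852, 0.2504).
So the stationary probability of A is 0.2504.

0.2504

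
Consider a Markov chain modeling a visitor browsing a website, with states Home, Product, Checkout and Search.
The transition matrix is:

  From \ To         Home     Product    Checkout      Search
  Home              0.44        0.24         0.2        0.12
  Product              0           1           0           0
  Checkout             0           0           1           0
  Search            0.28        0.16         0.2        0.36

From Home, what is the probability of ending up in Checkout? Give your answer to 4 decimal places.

Let h(s) be the probability of absorption at Checkout starting from transient state s. Then h(Checkout) = 1 and h(Product) = 0. By first-step analysis:
h(Home) = 0.44·h(Home) + 0.24·0 + 0.2·1 + 0.12·h(Search)
h(Search) = 0.28·h(Home) + 0.16·0 + 0.2·1 + 0.36·h(Search)
Solving: h(Home) = 0.4680, h(Search) = 0.5172.
Starting from Home, the probability is 0.4680.

0.4680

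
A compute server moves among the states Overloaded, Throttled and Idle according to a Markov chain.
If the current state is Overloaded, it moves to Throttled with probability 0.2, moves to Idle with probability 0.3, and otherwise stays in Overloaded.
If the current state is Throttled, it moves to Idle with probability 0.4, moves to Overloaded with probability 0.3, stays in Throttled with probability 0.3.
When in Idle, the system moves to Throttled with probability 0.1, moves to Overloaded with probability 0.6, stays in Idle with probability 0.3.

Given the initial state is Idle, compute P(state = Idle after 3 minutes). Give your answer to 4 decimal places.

Propagate the distribution vector 3 minutes from Idle.
After 0 minutes: (0.0000, 0.0000, 1.0000)
After 1 minute: (0.6000, 0.1000, 0.3000)
After 2 minutes: (0.5100, 0.1800, 0.3100)
After 3 minutes: (0.4950, 0.1870, 0.3180)
P(in Idle after 3 minutes) = 0.3180

0.3180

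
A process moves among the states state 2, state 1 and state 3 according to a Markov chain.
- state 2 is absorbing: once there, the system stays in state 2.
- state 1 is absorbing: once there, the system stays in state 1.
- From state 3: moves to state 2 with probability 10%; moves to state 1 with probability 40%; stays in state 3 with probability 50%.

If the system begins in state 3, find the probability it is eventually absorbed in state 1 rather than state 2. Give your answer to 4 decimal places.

Let h(s) be the probability of absorption at state 1 starting from transient state s. Then h(state 1) = 1 and h(state 2) = 0. By first-step analysis:
h(state 3) = 0.1·0 + 0.4·1 + 0.5·h(state 3)
Solving: h(state 3) = 0.8000.
Starting from state 3, the probability is 0.8000.

0.8000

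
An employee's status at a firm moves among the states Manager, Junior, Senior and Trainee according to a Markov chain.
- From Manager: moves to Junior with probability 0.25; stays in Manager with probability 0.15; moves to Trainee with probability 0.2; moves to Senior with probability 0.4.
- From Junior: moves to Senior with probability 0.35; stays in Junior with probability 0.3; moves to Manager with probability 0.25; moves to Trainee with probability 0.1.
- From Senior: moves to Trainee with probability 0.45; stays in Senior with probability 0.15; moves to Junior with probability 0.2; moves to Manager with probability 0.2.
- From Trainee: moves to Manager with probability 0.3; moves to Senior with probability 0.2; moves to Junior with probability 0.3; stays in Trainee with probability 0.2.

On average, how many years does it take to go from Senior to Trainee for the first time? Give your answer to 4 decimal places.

Let t(s) be the expected number of years to first reach Trainee from state s, with t(Trainee) = 0. Conditioning on the first year:
t(Manager) = 1 + 0.15·t(Manager) + 0.25·t(Junior) + 0.4·t(Senior)
t(Junior) = 1 + 0.25·t(Manager) + 0.3·t(Junior) + 0.35·t(Senior)
t(Senior) = 1 + 0.2·t(Manager) + 0.2·t(Junior) + 0.15·t(Senior)
Solving: t(Manager) = 3.9549, t(Junior) = 4.4139, t(Senior) = 3.1456.
Expected years from Senior to Trainee: 3.1456.

3.1456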